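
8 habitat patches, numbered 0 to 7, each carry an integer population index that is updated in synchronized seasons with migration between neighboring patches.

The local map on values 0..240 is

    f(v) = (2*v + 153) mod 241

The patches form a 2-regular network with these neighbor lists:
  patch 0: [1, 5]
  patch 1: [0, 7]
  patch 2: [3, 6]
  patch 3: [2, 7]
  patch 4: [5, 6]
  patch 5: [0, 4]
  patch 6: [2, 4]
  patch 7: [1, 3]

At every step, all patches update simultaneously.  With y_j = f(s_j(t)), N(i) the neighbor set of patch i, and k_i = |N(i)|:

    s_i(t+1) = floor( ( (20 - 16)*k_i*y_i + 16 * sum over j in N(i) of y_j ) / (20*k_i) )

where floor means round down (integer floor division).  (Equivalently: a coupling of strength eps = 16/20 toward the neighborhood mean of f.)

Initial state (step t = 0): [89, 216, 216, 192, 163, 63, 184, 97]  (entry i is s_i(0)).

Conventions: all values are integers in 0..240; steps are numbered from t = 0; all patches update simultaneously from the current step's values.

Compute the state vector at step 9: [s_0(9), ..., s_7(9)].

Answer: [198, 172, 126, 95, 169, 189, 119, 147]

Derivation:
t=0: [89, 216, 216, 192, 163, 63, 184, 97]
t=1: [74, 99, 58, 94, 78, 138, 144, 84]
t=2: [131, 78, 125, 63, 168, 88, 78, 100]
t=3: [97, 128, 74, 117, 63, 90, 81, 64]
t=4: [125, 92, 100, 69, 74, 76, 54, 133]
t=5: [96, 155, 50, 126, 45, 101, 72, 94]
t=6: [155, 126, 90, 77, 68, 65, 16, 174]
t=7: [126, 129, 118, 57, 100, 116, 93, 95]
t=8: [158, 140, 79, 105, 119, 139, 123, 98]
t=9: [198, 172, 126, 95, 169, 189, 119, 147]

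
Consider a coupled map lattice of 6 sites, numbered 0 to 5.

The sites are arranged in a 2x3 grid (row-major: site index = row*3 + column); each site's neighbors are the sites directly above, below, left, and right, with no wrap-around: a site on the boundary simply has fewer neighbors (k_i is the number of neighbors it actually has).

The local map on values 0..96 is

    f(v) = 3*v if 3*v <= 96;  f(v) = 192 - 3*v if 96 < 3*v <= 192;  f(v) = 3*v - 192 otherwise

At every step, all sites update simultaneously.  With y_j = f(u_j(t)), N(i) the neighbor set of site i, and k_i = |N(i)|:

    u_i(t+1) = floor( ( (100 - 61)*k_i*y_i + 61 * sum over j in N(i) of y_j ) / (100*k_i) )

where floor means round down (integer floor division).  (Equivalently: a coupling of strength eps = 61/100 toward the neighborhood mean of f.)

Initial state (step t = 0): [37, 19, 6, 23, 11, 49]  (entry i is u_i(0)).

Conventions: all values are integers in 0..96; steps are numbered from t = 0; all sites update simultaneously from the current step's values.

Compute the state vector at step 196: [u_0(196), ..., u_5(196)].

Answer: [23, 26, 23, 23, 26, 23]
Key observation: The state at step 38, [23, 26, 23, 23, 26, 23], reappears at step 40: the system is in a cycle of period 2 from step 38 on.  Therefore the state at step 196 equals the state at step 38 + ((196 - 38) mod 2) = 38, which is [23, 26, 23, 23, 26, 23].

Derivation:
t=0: [37, 19, 6, 23, 11, 49]
t=1: [70, 49, 38, 61, 47, 33]
t=2: [23, 47, 72, 24, 49, 75]
t=3: [64, 47, 34, 62, 49, 33]
t=4: [17, 47, 79, 16, 48, 77]
t=5: [50, 49, 45, 48, 46, 43]
t=6: [44, 48, 55, 48, 52, 58]
t=7: [52, 43, 30, 48, 37, 26]
t=8: [47, 66, 78, 54, 70, 82]
t=9: [30, 24, 34, 32, 25, 39]
t=10: [86, 79, 79, 87, 78, 79]
t=11: [60, 48, 45, 59, 48, 44]
t=12: [23, 42, 55, 24, 43, 55]
t=13: [69, 58, 38, 68, 58, 37]
t=14: [15, 29, 60, 14, 29, 60]
t=15: [56, 63, 34, 56, 62, 34]
t=16: [17, 25, 63, 18, 26, 64]
t=17: [59, 56, 24, 60, 56, 24]
t=18: [16, 31, 57, 16, 31, 57]
t=19: [61, 69, 42, 61, 69, 42]
t=20: [10, 24, 50, 10, 24, 50]
t=21: [42, 57, 51, 42, 57, 51]
t=22: [52, 33, 33, 52, 33, 33]
t=23: [53, 81, 93, 53, 81, 93]
t=24: [38, 54, 76, 38, 54, 76]
t=25: [63, 40, 34, 63, 40, 34]
t=26: [24, 61, 84, 24, 61, 84]
t=27: [52, 32, 44, 52, 32, 44]
t=28: [54, 76, 70, 54, 76, 70]
t=29: [31, 31, 23, 31, 31, 23]
t=30: [93, 88, 76, 93, 88, 76]
t=31: [82, 67, 46, 82, 67, 46]
t=32: [40, 27, 40, 40, 27, 40]
t=33: [74, 77, 74, 74, 77, 74]
t=34: [32, 35, 32, 32, 35, 32]
t=35: [93, 90, 93, 93, 90, 93]
t=36: [84, 81, 84, 84, 81, 84]
t=37: [57, 54, 57, 57, 54, 57]
t=38: [23, 26, 23, 23, 26, 23]
t=39: [71, 74, 71, 71, 74, 71]
t=40: [23, 26, 23, 23, 26, 23]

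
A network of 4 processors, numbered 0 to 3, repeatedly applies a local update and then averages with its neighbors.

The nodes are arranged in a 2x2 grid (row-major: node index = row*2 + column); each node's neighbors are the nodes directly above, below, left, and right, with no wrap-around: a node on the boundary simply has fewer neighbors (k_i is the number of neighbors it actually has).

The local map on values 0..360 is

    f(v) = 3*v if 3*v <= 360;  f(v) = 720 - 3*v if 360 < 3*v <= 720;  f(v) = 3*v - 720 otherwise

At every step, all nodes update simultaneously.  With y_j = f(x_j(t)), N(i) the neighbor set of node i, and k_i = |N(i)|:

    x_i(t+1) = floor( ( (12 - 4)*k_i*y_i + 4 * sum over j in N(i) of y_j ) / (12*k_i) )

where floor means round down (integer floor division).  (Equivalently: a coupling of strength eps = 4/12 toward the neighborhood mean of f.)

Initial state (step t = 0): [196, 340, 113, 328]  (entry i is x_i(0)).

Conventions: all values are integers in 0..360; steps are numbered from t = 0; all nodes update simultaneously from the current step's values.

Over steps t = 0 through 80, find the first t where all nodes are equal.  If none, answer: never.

Simulating step by step:
t=0: [196, 340, 113, 328]  (not all equal)
t=1: [194, 266, 292, 282]  (not all equal)
t=2: [131, 96, 148, 123]  (not all equal)
t=3: [312, 305, 297, 328]  (not all equal)
t=4: [205, 210, 194, 237]  (not all equal)
t=5: [108, 79, 111, 44]  (not all equal)
t=6: [311, 234, 298, 183]  (not all equal)
t=7: [174, 76, 180, 146]  (not all equal)
t=8: [200, 232, 200, 256]  (not all equal)
t=9: [104, 44, 108, 56]  (not all equal)
t=10: [284, 168, 296, 188]  (not all equal)
t=11: [152, 192, 160, 168]  (not all equal)
t=12: [240, 176, 240, 208]  (not all equal)
t=13: [32, 144, 16, 96]  (not all equal)
t=14: [120, 256, 96, 248]  (not all equal)
t=15: [296, 96, 256, 72]  (not all equal)
t=16: [168, 256, 96, 200]  (not all equal)
t=17: [200, 88, 248, 136]  (not all equal)
t=18: [128, 248, 88, 256]  (not all equal)
t=19: [272, 80, 240, 80]  (not all equal)
t=20: [104, 216, 56, 200]  (not all equal)
t=21: [248, 120, 184, 120]  (not all equal)
t=22: [104, 304, 176, 328]  (not all equal)
t=23: [272, 224, 224, 240]  (not all equal)
t=24: [80, 48, 48, 16]  (not all equal)
t=25: [208, 144, 144, 80]  (not all equal)
t=26: [160, 248, 248, 256]  (not all equal)
t=27: [168, 64, 64, 40]  (not all equal)
t=28: [208, 184, 184, 144]  (not all equal)
t=29: [120, 176, 176, 248]  (not all equal)
t=30: [304, 192, 192, 80]  (not all equal)
t=31: [176, 168, 168, 208]  (not all equal)
t=32: [200, 192, 192, 136]  (not all equal)
t=33: [128, 168, 168, 256]  (not all equal)
t=34: [296, 208, 208, 104]  (not all equal)
t=35: [144, 144, 144, 240]  (not all equal)
t=36: [288, 240, 240, 96]  (not all equal)
t=37: [96, 72, 72, 192]  (not all equal)
t=38: [264, 216, 216, 168]  (not all equal)
t=39: [72, 96, 96, 168]  (not all equal)
t=40: [240, 264, 264, 240]  (not all equal)
t=41: [24, 48, 48, 24]  (not all equal)
t=42: [96, 120, 120, 96]  (not all equal)
t=43: [312, 336, 336, 312]  (not all equal)
t=44: [240, 264, 264, 240]  (not all equal)

Answer: never
Key observation: The state at step 40 reappears at step 44 — the system is in a cycle of period 4 from step 40 on.  No step 0..44 is synchronized, and the cycle repeats forever, so no step up to 80 (or ever) has all nodes equal.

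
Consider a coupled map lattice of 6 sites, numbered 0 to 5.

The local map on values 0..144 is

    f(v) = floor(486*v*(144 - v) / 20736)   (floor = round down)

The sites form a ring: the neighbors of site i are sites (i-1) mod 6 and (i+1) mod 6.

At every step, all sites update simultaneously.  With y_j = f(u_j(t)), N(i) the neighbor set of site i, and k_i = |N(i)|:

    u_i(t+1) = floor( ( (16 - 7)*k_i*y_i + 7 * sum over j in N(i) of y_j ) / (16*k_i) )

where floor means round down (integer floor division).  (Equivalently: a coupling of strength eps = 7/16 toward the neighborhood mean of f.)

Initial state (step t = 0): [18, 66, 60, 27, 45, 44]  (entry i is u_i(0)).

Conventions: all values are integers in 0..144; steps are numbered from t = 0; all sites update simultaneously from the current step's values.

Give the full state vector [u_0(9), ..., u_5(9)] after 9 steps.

Answer: [67, 71, 73, 71, 67, 65]

Derivation:
t=0: [18, 66, 60, 27, 45, 44]
t=1: [78, 104, 108, 90, 97, 92]
t=2: [113, 100, 97, 106, 108, 112]
t=3: [87, 99, 102, 95, 90, 85]
t=4: [113, 105, 102, 107, 113, 115]
t=5: [83, 93, 97, 91, 83, 79]
t=6: [116, 111, 108, 112, 117, 119]
t=7: [76, 84, 88, 83, 75, 71]
t=8: [120, 118, 116, 118, 120, 121]
t=9: [67, 71, 73, 71, 67, 65]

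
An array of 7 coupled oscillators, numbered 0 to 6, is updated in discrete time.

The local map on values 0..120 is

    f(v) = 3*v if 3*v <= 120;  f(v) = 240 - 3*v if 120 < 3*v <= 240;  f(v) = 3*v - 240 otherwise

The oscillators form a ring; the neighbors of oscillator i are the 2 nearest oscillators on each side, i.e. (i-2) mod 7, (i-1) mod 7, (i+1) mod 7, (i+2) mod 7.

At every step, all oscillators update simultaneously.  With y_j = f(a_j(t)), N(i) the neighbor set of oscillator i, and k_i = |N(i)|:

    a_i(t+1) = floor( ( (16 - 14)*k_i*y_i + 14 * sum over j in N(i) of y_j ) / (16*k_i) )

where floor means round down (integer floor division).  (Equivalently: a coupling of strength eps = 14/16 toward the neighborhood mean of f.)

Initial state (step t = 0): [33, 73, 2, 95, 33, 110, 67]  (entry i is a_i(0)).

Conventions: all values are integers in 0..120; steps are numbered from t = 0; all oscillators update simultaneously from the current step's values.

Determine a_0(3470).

Answer: a_0(3470) = 89
Key observation: The state at step 18, [87, 87, 90, 88, 86, 88, 90], reappears at step 26: the system is in a cycle of period 8 from step 18 on.  Therefore the state at step 3470 equals the state at step 18 + ((3470 - 18) mod 8) = 22, which is [89, 89, 86, 88, 90, 88, 86].

Derivation:
t=0: [33, 73, 2, 95, 33, 110, 67]
t=1: [46, 43, 58, 52, 51, 72, 72]
t=2: [61, 74, 92, 73, 54, 67, 73]
t=3: [32, 31, 42, 40, 35, 43, 44]
t=4: [105, 107, 104, 107, 112, 107, 102]
t=5: [75, 74, 81, 82, 77, 79, 81]
t=6: [7, 8, 10, 7, 4, 7, 10]
t=7: [25, 25, 20, 21, 23, 21, 20]
t=8: [65, 65, 69, 66, 62, 66, 69]
t=9: [39, 39, 44, 43, 39, 43, 44]
t=10: [111, 111, 114, 112, 110, 112, 114]
t=11: [97, 97, 94, 95, 97, 95, 94]
t=12: [45, 45, 48, 46, 44, 46, 48]
t=13: [100, 100, 103, 102, 100, 102, 103]
t=14: [65, 65, 62, 64, 66, 64, 62]
t=15: [49, 49, 46, 47, 49, 47, 46]
t=16: [98, 98, 95, 97, 99, 97, 95]
t=17: [49, 49, 52, 51, 49, 51, 52]
t=18: [87, 87, 90, 88, 86, 88, 90]
t=19: [25, 25, 22, 23, 25, 23, 22]
t=20: [69, 69, 72, 70, 68, 70, 72]
t=21: [28, 28, 31, 30, 28, 30, 31]
t=22: [89, 89, 86, 88, 90, 88, 86]
t=23: [22, 22, 25, 24, 22, 24, 25]
t=24: [71, 71, 68, 70, 72, 70, 68]
t=25: [31, 31, 28, 29, 31, 29, 28]
t=26: [87, 87, 90, 88, 86, 88, 90]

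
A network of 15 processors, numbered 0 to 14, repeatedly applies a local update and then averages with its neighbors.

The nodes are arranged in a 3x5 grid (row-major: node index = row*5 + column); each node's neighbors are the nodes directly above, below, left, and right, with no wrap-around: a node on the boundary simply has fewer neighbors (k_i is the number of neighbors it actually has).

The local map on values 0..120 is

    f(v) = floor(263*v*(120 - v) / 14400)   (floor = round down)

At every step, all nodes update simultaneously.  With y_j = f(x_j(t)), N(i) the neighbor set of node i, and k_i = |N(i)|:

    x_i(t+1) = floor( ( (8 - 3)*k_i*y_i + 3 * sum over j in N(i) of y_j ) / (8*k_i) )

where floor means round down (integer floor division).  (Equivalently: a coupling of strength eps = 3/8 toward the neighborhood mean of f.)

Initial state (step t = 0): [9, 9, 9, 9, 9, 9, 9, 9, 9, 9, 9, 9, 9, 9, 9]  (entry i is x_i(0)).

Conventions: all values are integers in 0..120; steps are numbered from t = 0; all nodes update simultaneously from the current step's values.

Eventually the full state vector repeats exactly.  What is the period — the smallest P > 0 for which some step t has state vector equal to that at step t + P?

Simulating step by step:
t=0: [9, 9, 9, 9, 9, 9, 9, 9, 9, 9, 9, 9, 9, 9, 9]
t=1: [18, 18, 18, 18, 18, 18, 18, 18, 18, 18, 18, 18, 18, 18, 18]
t=2: [33, 33, 33, 33, 33, 33, 33, 33, 33, 33, 33, 33, 33, 33, 33]
t=3: [52, 52, 52, 52, 52, 52, 52, 52, 52, 52, 52, 52, 52, 52, 52]
t=4: [64, 64, 64, 64, 64, 64, 64, 64, 64, 64, 64, 64, 64, 64, 64]
t=5: [65, 65, 65, 65, 65, 65, 65, 65, 65, 65, 65, 65, 65, 65, 65]
t=6: [65, 65, 65, 65, 65, 65, 65, 65, 65, 65, 65, 65, 65, 65, 65]

Answer: 1
Key observation: The state at step 5, [65, 65, 65, 65, 65, 65, 65, 65, 65, 65, 65, 65, 65, 65, 65], reappears at step 6 — and no state repeats earlier — so the cycle the system enters has period 1.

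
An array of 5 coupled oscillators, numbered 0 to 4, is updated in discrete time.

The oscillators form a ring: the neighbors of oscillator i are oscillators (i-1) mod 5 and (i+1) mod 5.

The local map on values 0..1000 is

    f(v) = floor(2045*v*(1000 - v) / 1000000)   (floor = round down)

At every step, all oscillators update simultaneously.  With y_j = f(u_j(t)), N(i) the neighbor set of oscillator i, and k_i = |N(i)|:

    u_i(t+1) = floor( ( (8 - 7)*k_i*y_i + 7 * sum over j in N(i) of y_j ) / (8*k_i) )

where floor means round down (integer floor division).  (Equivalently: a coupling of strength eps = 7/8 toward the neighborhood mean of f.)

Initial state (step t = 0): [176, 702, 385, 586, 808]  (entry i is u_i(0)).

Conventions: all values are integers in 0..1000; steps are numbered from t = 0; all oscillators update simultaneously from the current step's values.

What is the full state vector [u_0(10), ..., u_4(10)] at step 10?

Answer: [511, 511, 511, 511, 511]

Derivation:
t=0: [176, 702, 385, 586, 808]
t=1: [362, 394, 464, 412, 386]
t=2: [484, 489, 493, 495, 483]
t=3: [510, 510, 511, 510, 510]
t=4: [511, 511, 511, 511, 511]
t=5: [511, 511, 511, 511, 511]
t=6: [511, 511, 511, 511, 511]
t=7: [511, 511, 511, 511, 511]
t=8: [511, 511, 511, 511, 511]
t=9: [511, 511, 511, 511, 511]
t=10: [511, 511, 511, 511, 511]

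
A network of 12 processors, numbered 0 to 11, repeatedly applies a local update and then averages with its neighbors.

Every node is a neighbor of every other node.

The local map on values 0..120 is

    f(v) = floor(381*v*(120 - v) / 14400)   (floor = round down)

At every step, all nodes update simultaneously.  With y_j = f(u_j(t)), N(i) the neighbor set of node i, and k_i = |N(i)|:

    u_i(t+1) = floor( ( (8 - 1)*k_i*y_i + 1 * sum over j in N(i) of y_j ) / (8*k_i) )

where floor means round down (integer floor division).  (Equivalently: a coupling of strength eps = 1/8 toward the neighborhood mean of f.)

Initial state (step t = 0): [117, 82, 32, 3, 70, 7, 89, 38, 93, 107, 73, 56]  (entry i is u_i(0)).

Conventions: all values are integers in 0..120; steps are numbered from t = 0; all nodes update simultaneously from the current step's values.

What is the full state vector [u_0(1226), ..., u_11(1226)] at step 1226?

Answer: [64, 64, 64, 64, 64, 64, 64, 64, 64, 64, 64, 64]
Key observation: The state at step 29, [94, 94, 94, 94, 94, 94, 94, 94, 94, 94, 94, 94], reappears at step 31: the system is in a cycle of period 2 from step 29 on.  Therefore the state at step 1226 equals the state at step 29 + ((1226 - 29) mod 2) = 30, which is [64, 64, 64, 64, 64, 64, 64, 64, 64, 64, 64, 64].

Derivation:
t=0: [117, 82, 32, 3, 70, 7, 89, 38, 93, 107, 73, 56]
t=1: [16, 79, 72, 16, 87, 25, 70, 79, 65, 39, 85, 89]
t=2: [48, 83, 88, 48, 75, 63, 89, 83, 91, 81, 77, 72]
t=3: [90, 81, 75, 90, 88, 93, 73, 81, 71, 83, 86, 90]
t=4: [72, 82, 87, 72, 74, 67, 88, 82, 90, 80, 77, 72]
t=5: [90, 82, 76, 90, 89, 91, 75, 82, 72, 84, 86, 90]
t=6: [72, 81, 86, 72, 72, 70, 87, 81, 89, 79, 77, 72]
t=7: [90, 83, 78, 90, 90, 91, 76, 83, 73, 84, 86, 90]
t=8: [71, 80, 84, 71, 71, 70, 86, 80, 88, 79, 77, 71]
t=9: [91, 84, 80, 91, 91, 91, 78, 84, 75, 85, 86, 91]
t=10: [70, 79, 82, 70, 70, 70, 84, 79, 87, 77, 76, 70]
t=11: [91, 85, 82, 91, 91, 91, 80, 85, 76, 86, 87, 91]
t=12: [69, 77, 81, 69, 69, 69, 82, 77, 86, 76, 75, 69]
t=13: [92, 87, 83, 92, 92, 92, 82, 87, 78, 88, 88, 92]
t=14: [68, 74, 80, 68, 68, 68, 80, 74, 84, 73, 73, 68]
t=15: [92, 89, 84, 92, 92, 92, 84, 89, 81, 89, 89, 92]
t=16: [68, 72, 78, 68, 68, 68, 78, 72, 81, 72, 72, 68]
t=17: [92, 90, 86, 92, 92, 92, 86, 90, 84, 90, 90, 92]
t=18: [68, 71, 76, 68, 68, 68, 76, 71, 78, 71, 71, 68]
t=19: [92, 91, 88, 92, 92, 92, 88, 91, 86, 91, 91, 92]
t=20: [68, 69, 73, 68, 68, 68, 73, 69, 76, 69, 69, 68]
t=21: [92, 92, 90, 92, 92, 92, 90, 92, 88, 92, 92, 92]
t=22: [68, 68, 70, 68, 68, 68, 70, 68, 73, 68, 68, 68]
t=23: [92, 92, 92, 92, 92, 92, 92, 92, 90, 92, 92, 92]
t=24: [68, 68, 68, 68, 68, 68, 68, 68, 70, 68, 68, 68]
t=25: [92, 92, 92, 92, 92, 92, 92, 92, 92, 92, 92, 92]
t=26: [68, 68, 68, 68, 68, 68, 68, 68, 68, 68, 68, 68]
t=27: [93, 93, 93, 93, 93, 93, 93, 93, 93, 93, 93, 93]
t=28: [66, 66, 66, 66, 66, 66, 66, 66, 66, 66, 66, 66]
t=29: [94, 94, 94, 94, 94, 94, 94, 94, 94, 94, 94, 94]
t=30: [64, 64, 64, 64, 64, 64, 64, 64, 64, 64, 64, 64]
t=31: [94, 94, 94, 94, 94, 94, 94, 94, 94, 94, 94, 94]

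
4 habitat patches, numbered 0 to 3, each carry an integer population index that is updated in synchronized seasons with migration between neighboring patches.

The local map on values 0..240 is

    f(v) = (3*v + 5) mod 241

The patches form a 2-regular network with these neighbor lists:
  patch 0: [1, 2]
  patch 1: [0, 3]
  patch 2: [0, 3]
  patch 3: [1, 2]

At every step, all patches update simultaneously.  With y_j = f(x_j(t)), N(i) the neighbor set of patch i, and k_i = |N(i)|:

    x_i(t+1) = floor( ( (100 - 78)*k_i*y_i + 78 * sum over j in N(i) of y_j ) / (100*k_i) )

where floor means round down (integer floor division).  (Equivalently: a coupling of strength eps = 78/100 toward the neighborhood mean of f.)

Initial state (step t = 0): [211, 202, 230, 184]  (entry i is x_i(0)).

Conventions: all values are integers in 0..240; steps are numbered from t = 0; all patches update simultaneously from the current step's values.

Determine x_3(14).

Answer: x_3(14) = 112

Derivation:
t=0: [211, 202, 230, 184]
t=1: [167, 118, 136, 149]
t=2: [118, 117, 129, 159]
t=3: [129, 71, 79, 103]
t=4: [118, 135, 87, 101]
t=5: [101, 109, 77, 90]
t=6: [142, 59, 91, 135]
t=7: [127, 180, 148, 122]
t=8: [137, 121, 153, 134]
t=9: [175, 160, 182, 173]
t=10: [38, 35, 50, 37]
t=11: [129, 115, 125, 128]
t=12: [129, 140, 147, 129]
t=13: [184, 158, 162, 184]
t=14: [112, 110, 60, 112]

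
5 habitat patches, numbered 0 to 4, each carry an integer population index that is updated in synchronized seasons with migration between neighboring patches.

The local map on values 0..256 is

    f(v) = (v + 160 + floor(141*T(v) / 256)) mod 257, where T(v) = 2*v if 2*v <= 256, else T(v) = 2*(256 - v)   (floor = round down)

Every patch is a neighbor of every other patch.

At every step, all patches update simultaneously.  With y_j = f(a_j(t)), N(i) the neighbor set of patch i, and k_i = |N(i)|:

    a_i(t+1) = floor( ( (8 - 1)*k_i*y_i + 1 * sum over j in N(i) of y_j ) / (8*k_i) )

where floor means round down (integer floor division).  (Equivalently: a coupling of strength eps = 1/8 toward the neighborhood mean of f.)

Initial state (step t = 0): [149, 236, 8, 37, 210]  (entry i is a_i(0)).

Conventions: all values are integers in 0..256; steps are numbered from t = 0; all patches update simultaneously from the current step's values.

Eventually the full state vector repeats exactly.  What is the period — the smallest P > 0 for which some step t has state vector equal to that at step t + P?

Answer: 2
Key observation: The state at step 3, [168, 168, 168, 168, 168], reappears at step 5 — and no state repeats earlier — so the cycle the system enters has period 2.

Derivation:
t=0: [149, 236, 8, 37, 210]
t=1: [170, 164, 176, 228, 165]
t=2: [166, 167, 166, 161, 167]
t=3: [168, 168, 168, 168, 168]
t=4: [167, 167, 167, 167, 167]
t=5: [168, 168, 168, 168, 168]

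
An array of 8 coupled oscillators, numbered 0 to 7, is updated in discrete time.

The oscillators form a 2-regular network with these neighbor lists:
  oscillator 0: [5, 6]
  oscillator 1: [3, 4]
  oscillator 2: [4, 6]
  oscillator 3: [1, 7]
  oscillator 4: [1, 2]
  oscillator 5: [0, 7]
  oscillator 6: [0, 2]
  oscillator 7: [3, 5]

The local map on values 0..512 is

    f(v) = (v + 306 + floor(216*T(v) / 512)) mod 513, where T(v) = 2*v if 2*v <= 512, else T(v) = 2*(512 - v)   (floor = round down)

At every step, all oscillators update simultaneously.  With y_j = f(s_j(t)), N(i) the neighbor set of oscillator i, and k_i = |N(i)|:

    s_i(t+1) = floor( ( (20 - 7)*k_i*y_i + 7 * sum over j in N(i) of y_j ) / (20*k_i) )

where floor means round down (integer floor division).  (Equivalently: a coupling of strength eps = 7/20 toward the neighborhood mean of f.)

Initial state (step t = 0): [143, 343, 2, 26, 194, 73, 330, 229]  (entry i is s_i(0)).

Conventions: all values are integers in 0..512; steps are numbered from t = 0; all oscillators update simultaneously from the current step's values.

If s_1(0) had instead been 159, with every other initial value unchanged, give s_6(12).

Simulating step by step:
t=0: [143, 159, 2, 26, 194, 73, 330, 229]
t=1: [161, 143, 275, 282, 166, 333, 243, 278]
t=2: [148, 100, 233, 231, 120, 242, 218, 269]
t=3: [118, 359, 180, 274, 133, 213, 176, 253]
t=4: [59, 236, 107, 268, 95, 167, 99, 247]
t=5: [372, 278, 496, 256, 440, 180, 477, 225]
t=6: [257, 271, 299, 255, 290, 166, 296, 202]
t=7: [237, 266, 270, 246, 269, 139, 269, 170]
t=8: [204, 262, 267, 225, 266, 90, 260, 120]
t=9: [238, 255, 265, 183, 265, 338, 248, 127]
t=10: [242, 240, 263, 135, 265, 225, 249, 88]
t=11: [235, 206, 263, 149, 260, 258, 252, 347]
t=12: [238, 169, 264, 122, 248, 260, 253, 239]

Answer: s_6(12) = 253
Key observation: This trace re-runs the system from the modified initial state.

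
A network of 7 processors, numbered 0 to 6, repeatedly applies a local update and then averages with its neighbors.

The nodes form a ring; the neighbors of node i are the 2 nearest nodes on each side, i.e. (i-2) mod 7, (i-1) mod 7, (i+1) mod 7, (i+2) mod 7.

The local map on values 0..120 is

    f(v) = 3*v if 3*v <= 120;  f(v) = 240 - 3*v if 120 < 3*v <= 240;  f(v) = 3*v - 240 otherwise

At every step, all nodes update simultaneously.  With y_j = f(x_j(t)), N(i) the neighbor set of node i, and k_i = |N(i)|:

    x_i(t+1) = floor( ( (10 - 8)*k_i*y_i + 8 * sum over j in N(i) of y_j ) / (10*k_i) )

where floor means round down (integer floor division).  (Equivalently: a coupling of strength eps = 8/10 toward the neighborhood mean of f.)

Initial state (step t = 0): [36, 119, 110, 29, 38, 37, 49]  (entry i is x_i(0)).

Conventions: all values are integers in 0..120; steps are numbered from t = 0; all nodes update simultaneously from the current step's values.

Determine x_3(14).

Simulating step by step:
t=0: [36, 119, 110, 29, 38, 37, 49]
t=1: [103, 99, 103, 103, 99, 102, 108]
t=2: [69, 69, 64, 63, 69, 69, 66]
t=3: [37, 41, 39, 39, 41, 38, 34]
t=4: [112, 112, 115, 116, 113, 112, 112]
t=5: [97, 100, 100, 100, 100, 99, 96]
t=6: [55, 55, 58, 59, 57, 55, 55]
t=7: [73, 70, 69, 69, 69, 71, 73]
t=8: [26, 27, 30, 31, 29, 27, 26]
t=9: [81, 84, 85, 86, 85, 83, 81]
t=10: [8, 10, 12, 13, 12, 9, 8]
t=11: [28, 30, 33, 33, 32, 30, 28]
t=12: [89, 91, 93, 94, 93, 90, 88]
t=13: [30, 33, 36, 36, 34, 32, 30]
t=14: [96, 99, 101, 102, 100, 97, 95]

Answer: x_3(14) = 102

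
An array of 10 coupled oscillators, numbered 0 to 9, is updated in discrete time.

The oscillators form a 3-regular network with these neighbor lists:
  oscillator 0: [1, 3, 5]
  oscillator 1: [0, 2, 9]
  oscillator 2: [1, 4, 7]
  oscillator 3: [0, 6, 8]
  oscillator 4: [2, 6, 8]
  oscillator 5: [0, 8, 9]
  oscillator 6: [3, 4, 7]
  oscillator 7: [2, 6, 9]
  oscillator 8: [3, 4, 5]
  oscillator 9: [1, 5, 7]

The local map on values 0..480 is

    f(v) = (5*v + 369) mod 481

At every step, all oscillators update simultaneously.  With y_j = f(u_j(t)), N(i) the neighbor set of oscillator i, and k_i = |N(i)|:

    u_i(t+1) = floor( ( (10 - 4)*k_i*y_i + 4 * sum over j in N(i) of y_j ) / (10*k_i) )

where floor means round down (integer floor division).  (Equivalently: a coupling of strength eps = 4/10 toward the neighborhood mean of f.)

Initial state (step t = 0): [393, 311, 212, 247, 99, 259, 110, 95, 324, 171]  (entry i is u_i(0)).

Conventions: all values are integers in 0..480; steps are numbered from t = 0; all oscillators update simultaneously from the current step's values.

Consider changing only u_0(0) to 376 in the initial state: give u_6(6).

Answer: u_6(6) = 176
Key observation: This trace re-runs the system from the modified initial state.

Derivation:
t=0: [376, 311, 212, 247, 99, 259, 110, 95, 324, 171]
t=1: [245, 140, 379, 207, 359, 219, 383, 373, 141, 235]
t=2: [166, 143, 291, 348, 252, 61, 348, 292, 160, 119]
t=3: [208, 155, 321, 194, 214, 175, 211, 307, 199, 94]
t=4: [380, 223, 179, 401, 408, 330, 452, 392, 392, 338]
t=5: [285, 128, 241, 399, 126, 175, 248, 331, 316, 153]
t=6: [313, 115, 103, 336, 65, 242, 176, 122, 116, 160]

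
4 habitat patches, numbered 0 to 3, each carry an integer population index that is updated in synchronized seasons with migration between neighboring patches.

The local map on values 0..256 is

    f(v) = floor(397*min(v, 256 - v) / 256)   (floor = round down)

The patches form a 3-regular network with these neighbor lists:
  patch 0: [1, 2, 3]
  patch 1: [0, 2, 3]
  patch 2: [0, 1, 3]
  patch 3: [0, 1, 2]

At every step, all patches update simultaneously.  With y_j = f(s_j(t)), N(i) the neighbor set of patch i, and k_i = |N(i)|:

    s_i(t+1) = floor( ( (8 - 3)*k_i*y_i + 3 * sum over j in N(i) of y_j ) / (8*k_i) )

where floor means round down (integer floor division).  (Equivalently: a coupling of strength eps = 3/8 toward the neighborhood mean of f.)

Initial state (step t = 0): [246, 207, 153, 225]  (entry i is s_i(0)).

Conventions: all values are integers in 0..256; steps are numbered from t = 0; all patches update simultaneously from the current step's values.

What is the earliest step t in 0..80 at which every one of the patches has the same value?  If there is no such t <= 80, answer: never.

Answer: 11
Key observation: Synchronization is absorbing here: once all patches are equal they stay equal, and step 11 is the first all-equal step.

Derivation:
t=0: [246, 207, 153, 225]  (not all equal)
t=1: [44, 74, 116, 61]  (not all equal)
t=2: [90, 113, 146, 103]  (not all equal)
t=3: [149, 167, 165, 159]  (not all equal)
t=4: [156, 143, 144, 149]  (not all equal)
t=5: [161, 171, 170, 166]  (not all equal)
t=6: [142, 134, 135, 138]  (not all equal)
t=7: [179, 186, 185, 182]  (not all equal)
t=8: [115, 110, 111, 113]  (not all equal)
t=9: [175, 171, 172, 174]  (not all equal)
t=10: [126, 129, 129, 127]  (not all equal)
t=11: [195, 195, 195, 195]  (all equal)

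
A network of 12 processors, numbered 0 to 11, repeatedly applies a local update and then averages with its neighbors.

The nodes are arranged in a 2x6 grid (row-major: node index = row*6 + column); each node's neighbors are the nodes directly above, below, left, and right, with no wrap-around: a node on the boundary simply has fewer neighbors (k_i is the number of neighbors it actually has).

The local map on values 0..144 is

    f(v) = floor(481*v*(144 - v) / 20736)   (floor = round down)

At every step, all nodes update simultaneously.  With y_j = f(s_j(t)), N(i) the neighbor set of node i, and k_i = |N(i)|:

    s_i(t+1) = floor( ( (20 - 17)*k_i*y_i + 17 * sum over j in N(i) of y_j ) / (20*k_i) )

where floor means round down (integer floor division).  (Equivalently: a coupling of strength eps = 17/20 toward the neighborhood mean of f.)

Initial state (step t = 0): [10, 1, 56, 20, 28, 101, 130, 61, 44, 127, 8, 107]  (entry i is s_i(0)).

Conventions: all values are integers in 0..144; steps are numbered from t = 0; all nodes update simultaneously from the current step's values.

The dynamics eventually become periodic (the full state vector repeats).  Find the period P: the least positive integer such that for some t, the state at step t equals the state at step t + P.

Simulating step by step:
t=0: [10, 1, 56, 20, 28, 101, 130, 61, 44, 127, 8, 107]
t=1: [23, 74, 63, 76, 62, 85, 69, 59, 94, 59, 64, 66]
t=2: [111, 102, 116, 117, 117, 117, 94, 116, 115, 115, 117, 117]
t=3: [101, 81, 81, 74, 73, 73, 83, 92, 75, 74, 74, 73]
t=4: [114, 110, 119, 119, 120, 120, 106, 117, 116, 120, 120, 120]
t=5: [87, 75, 75, 67, 66, 66, 78, 82, 70, 69, 66, 66]
t=6: [118, 117, 119, 119, 119, 119, 116, 119, 119, 119, 119, 119]
t=7: [73, 70, 70, 69, 69, 69, 70, 71, 69, 69, 69, 69]
t=8: [120, 120, 120, 120, 120, 120, 120, 120, 120, 120, 120, 120]
t=9: [66, 66, 66, 66, 66, 66, 66, 66, 66, 66, 66, 66]
t=10: [119, 119, 119, 119, 119, 119, 119, 119, 119, 119, 119, 119]
t=11: [69, 69, 69, 69, 69, 69, 69, 69, 69, 69, 69, 69]
t=12: [120, 120, 120, 120, 120, 120, 120, 120, 120, 120, 120, 120]

Answer: 4
Key observation: The state at step 8, [120, 120, 120, 120, 120, 120, 120, 120, 120, 120, 120, 120], reappears at step 12 — and no state repeats earlier — so the cycle the system enters has period 4.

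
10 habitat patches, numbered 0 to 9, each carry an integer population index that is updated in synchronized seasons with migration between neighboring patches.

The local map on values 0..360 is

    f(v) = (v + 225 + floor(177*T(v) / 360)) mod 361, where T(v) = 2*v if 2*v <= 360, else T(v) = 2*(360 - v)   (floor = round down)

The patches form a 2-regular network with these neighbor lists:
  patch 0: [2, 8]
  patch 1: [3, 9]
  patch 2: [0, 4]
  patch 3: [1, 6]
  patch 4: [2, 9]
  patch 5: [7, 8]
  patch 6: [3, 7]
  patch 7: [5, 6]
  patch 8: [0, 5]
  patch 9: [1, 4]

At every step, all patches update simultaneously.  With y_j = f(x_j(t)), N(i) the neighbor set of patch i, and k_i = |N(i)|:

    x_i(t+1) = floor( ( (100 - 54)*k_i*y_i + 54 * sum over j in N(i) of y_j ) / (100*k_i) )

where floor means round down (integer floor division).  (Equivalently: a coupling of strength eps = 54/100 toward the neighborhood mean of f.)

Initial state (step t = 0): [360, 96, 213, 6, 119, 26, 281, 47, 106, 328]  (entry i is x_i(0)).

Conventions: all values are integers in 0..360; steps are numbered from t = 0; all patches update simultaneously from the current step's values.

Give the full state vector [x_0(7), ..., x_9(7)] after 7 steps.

Simulating step by step:
t=0: [360, 96, 213, 6, 119, 26, 281, 47, 106, 328]
t=1: [182, 148, 189, 183, 165, 232, 251, 280, 169, 144]
t=2: [215, 172, 212, 203, 187, 215, 221, 221, 210, 162]
t=3: [221, 203, 221, 216, 211, 221, 221, 221, 221, 200]
t=4: [221, 221, 221, 221, 221, 221, 221, 221, 221, 221]
t=5: [221, 221, 221, 221, 221, 221, 221, 221, 221, 221]
t=6: [221, 221, 221, 221, 221, 221, 221, 221, 221, 221]
t=7: [221, 221, 221, 221, 221, 221, 221, 221, 221, 221]

Answer: [221, 221, 221, 221, 221, 221, 221, 221, 221, 221]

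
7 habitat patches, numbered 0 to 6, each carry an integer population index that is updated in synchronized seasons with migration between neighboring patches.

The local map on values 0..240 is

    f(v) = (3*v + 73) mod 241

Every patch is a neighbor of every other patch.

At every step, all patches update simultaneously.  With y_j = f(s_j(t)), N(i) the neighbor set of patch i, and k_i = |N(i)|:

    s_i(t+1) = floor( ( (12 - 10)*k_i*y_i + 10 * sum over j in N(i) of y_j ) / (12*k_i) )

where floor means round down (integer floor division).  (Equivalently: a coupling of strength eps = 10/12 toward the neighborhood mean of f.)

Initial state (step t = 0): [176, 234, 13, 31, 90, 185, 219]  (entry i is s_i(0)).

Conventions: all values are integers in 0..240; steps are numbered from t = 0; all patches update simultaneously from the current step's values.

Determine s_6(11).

Simulating step by step:
t=0: [176, 234, 13, 31, 90, 185, 219]
t=1: [101, 99, 100, 102, 100, 101, 97]
t=2: [132, 131, 132, 132, 132, 132, 131]
t=3: [227, 227, 227, 227, 227, 227, 227]
t=4: [31, 31, 31, 31, 31, 31, 31]
t=5: [166, 166, 166, 166, 166, 166, 166]
t=6: [89, 89, 89, 89, 89, 89, 89]
t=7: [99, 99, 99, 99, 99, 99, 99]
t=8: [129, 129, 129, 129, 129, 129, 129]
t=9: [219, 219, 219, 219, 219, 219, 219]
t=10: [7, 7, 7, 7, 7, 7, 7]
t=11: [94, 94, 94, 94, 94, 94, 94]

Answer: s_6(11) = 94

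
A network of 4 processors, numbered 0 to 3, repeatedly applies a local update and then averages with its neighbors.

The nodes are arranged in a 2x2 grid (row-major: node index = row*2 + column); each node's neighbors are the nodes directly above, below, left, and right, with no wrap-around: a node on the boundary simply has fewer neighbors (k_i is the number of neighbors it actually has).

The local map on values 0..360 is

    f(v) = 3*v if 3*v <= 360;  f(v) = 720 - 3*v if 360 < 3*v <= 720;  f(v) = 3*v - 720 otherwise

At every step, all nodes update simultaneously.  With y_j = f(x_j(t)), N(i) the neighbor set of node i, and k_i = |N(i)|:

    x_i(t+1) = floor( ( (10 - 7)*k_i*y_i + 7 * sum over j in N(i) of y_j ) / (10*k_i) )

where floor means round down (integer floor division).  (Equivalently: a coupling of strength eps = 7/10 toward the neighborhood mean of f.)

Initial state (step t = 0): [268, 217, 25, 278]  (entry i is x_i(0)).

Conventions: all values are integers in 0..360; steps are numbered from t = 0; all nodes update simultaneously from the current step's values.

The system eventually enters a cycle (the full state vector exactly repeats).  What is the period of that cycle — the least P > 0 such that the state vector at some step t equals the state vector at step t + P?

Simulating step by step:
t=0: [268, 217, 25, 278]
t=1: [75, 90, 91, 84]
t=2: [257, 247, 248, 265]
t=3: [31, 50, 51, 38]
t=4: [133, 117, 118, 140]
t=5: [343, 322, 323, 336]
t=6: [265, 282, 283, 259]
t=7: [111, 84, 84, 106]
t=8: [276, 303, 303, 271]
t=9: [164, 127, 127, 160]
t=10: [305, 265, 265, 309]
t=11: [111, 163, 163, 114]
t=12: [261, 305, 305, 264]
t=13: [155, 105, 105, 158]
t=14: [297, 269, 269, 294]
t=15: [112, 142, 142, 109]
t=16: [306, 320, 320, 303]
t=17: [227, 207, 207, 224]
t=18: [81, 60, 60, 83]
t=19: [198, 226, 226, 200]
t=20: [67, 98, 98, 65]
t=21: [266, 226, 226, 264]
t=22: [52, 65, 65, 51]
t=23: [183, 166, 166, 182]
t=24: [206, 187, 187, 207]
t=25: [141, 118, 118, 141]
t=26: [336, 314, 314, 336]
t=27: [241, 268, 268, 241]
t=28: [59, 27, 27, 59]
t=29: [109, 148, 148, 109]
t=30: [291, 311, 311, 291]
t=31: [195, 171, 171, 195]
t=32: [185, 156, 156, 185]
t=33: [225, 191, 191, 225]
t=34: [116, 75, 75, 116]
t=35: [261, 311, 311, 261]
t=36: [168, 108, 108, 168]
t=37: [291, 248, 248, 291]
t=38: [62, 114, 114, 62]
t=39: [295, 232, 232, 295]
t=40: [66, 122, 122, 66]
t=41: [307, 244, 244, 307]
t=42: [68, 144, 144, 68]
t=43: [262, 229, 229, 262]
t=44: [42, 56, 56, 42]
t=45: [155, 138, 138, 155]
t=46: [290, 270, 270, 290]
t=47: [108, 132, 132, 108]
t=48: [324, 324, 324, 324]
t=49: [252, 252, 252, 252]
t=50: [36, 36, 36, 36]
t=51: [108, 108, 108, 108]
t=52: [324, 324, 324, 324]

Answer: 4
Key observation: The state at step 48, [324, 324, 324, 324], reappears at step 52 — and no state repeats earlier — so the cycle the system enters has period 4.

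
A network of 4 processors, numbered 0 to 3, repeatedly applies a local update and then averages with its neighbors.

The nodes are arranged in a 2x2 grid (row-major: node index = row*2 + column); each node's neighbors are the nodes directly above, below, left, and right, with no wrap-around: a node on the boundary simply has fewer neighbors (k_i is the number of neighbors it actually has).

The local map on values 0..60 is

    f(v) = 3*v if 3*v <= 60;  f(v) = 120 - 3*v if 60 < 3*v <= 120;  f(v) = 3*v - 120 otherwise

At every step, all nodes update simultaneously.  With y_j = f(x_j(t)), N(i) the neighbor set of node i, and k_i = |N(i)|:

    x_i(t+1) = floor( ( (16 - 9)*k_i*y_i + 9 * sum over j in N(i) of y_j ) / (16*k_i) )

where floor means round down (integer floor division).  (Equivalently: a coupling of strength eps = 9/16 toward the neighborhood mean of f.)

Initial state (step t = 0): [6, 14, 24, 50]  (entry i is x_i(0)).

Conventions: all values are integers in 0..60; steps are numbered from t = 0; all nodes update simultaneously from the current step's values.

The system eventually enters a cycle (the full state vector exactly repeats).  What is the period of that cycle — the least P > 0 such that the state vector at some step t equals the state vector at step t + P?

Simulating step by step:
t=0: [6, 14, 24, 50]
t=1: [33, 31, 34, 38]
t=2: [21, 19, 15, 15]
t=3: [53, 53, 48, 48]
t=4: [34, 34, 28, 28]
t=5: [23, 23, 30, 30]
t=6: [45, 45, 35, 35]
t=7: [15, 15, 15, 15]
t=8: [45, 45, 45, 45]
t=9: [15, 15, 15, 15]

Answer: 2
Key observation: The state at step 7, [15, 15, 15, 15], reappears at step 9 — and no state repeats earlier — so the cycle the system enters has period 2.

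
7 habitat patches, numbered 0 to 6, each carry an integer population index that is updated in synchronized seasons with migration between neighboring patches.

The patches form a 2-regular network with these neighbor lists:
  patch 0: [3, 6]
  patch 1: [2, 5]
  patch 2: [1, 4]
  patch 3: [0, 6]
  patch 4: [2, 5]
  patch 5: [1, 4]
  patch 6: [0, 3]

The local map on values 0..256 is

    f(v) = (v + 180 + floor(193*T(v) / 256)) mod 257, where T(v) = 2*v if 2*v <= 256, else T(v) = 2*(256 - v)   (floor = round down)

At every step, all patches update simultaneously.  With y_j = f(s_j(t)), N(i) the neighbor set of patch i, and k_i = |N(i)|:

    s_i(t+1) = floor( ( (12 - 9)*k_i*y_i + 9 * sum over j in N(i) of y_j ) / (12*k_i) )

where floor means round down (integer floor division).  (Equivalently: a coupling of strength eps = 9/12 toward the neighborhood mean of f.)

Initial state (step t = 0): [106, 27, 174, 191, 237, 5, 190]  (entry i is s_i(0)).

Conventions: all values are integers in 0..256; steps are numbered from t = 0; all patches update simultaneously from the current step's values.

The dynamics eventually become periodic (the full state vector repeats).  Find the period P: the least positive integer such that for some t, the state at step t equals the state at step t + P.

Answer: 2
Key observation: The state at step 4, [204, 204, 204, 204, 204, 204, 204], reappears at step 6 — and no state repeats earlier — so the cycle the system enters has period 2.

Derivation:
t=0: [106, 27, 174, 191, 237, 5, 190]
t=1: [206, 216, 218, 203, 201, 211, 203]
t=2: [204, 199, 201, 204, 201, 202, 204]
t=3: [205, 206, 206, 205, 206, 206, 205]
t=4: [204, 204, 204, 204, 204, 204, 204]
t=5: [205, 205, 205, 205, 205, 205, 205]
t=6: [204, 204, 204, 204, 204, 204, 204]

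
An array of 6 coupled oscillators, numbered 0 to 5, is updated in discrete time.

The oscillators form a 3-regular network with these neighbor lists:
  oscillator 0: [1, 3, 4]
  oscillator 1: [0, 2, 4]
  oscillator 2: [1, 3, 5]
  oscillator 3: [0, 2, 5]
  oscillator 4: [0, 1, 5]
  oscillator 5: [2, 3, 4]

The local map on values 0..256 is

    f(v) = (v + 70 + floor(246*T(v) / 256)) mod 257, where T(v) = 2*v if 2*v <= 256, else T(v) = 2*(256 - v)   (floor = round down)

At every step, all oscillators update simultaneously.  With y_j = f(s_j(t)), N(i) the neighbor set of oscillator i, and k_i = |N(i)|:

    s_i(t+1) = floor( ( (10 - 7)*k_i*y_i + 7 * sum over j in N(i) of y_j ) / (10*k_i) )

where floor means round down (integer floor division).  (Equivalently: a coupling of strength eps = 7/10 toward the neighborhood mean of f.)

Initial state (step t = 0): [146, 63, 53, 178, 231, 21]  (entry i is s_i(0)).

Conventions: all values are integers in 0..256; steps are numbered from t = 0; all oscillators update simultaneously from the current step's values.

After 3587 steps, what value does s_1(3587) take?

Answer: s_1(3587) = 163
Key observation: The state at step 11, [163, 163, 163, 163, 163, 163], reappears at step 13: the system is in a cycle of period 2 from step 11 on.  Therefore the state at step 3587 equals the state at step 11 + ((3587 - 11) mod 2) = 11, which is [163, 163, 163, 163, 163, 163].

Derivation:
t=0: [146, 63, 53, 178, 231, 21]
t=1: [164, 189, 189, 164, 157, 145]
t=2: [149, 142, 144, 151, 153, 154]
t=3: [167, 169, 168, 166, 166, 165]
t=4: [150, 150, 150, 151, 150, 151]
t=5: [165, 166, 165, 165, 165, 165]
t=6: [151, 151, 151, 152, 151, 152]
t=7: [164, 165, 164, 164, 164, 164]
t=8: [152, 152, 152, 153, 152, 153]
t=9: [163, 164, 163, 163, 163, 163]
t=10: [153, 153, 153, 154, 153, 154]
t=11: [163, 163, 163, 163, 163, 163]
t=12: [154, 154, 154, 154, 154, 154]
t=13: [163, 163, 163, 163, 163, 163]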